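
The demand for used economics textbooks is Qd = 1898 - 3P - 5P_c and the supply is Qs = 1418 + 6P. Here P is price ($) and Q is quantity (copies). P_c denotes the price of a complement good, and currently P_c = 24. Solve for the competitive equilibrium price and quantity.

With P_c = 24, demand is Qd = 1778 - 3P.
The market clears where 1778 - 3P = 1418 + 6P. Rearranging, 9P = 360, hence P* = 40.
From the demand curve, Q* = 1778 - 3(40) = 1658.

P* = 40, Q* = 1658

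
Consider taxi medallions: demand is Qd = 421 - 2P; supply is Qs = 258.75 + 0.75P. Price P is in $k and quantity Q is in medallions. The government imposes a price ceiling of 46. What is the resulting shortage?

Evaluating both curves at the ceiling price 46 gives Qd = 329, Qs = 293.25.
Shortage = Qd - Qs = 329 - 293.25 = 35.75.

Shortage = 35.75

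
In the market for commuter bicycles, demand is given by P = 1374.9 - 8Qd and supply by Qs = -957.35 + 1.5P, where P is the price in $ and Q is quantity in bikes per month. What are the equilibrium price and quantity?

In direct form, Qd = 171.8625 - 0.125P.
The market clears where 171.8625 - 0.125P = -957.35 + 1.5P. Rearranging, 1.625P = 1129.2125, hence P* = 694.9.
Plugging P* into demand: Q* = 171.8625 - 0.125(694.9) = 85.

P* = 694.9, Q* = 85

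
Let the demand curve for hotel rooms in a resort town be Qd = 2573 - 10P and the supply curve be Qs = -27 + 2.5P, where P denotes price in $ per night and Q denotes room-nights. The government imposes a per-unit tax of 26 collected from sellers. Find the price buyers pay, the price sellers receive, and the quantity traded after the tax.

With a tax of 26 on sellers, they supply based on the net price P_s = P_b - 26, so Qs = -92 + 2.5P_b.
Market clearing requires 2573 - 10P_b = -92 + 2.5P_b; hence 2665 = 12.5P_b and P_b = 213.2.
Then P_s = 213.2 - 26 = 187.2 and Q = 2573 - 10(213.2) = 441.

P_b = 213.2, P_s = 187.2, Q = 441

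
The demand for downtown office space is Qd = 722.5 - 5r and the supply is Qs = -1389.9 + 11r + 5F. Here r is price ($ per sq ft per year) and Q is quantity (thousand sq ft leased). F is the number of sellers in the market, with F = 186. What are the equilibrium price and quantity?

With F = 186, supply is Qs = -459.9 + 11r.
Equating demand and supply, 722.5 - 5r = -459.9 + 11r gives 16r = 1182.4, so r* = 73.9.
Plugging r* into demand: Q* = 722.5 - 5(73.9) = 353.

r* = 73.9, Q* = 353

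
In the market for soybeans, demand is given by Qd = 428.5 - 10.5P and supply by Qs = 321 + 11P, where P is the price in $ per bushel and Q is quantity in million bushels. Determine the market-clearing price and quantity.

The market clears where 428.5 - 10.5P = 321 + 11P. Rearranging, 21.5P = 107.5, hence P* = 5.
Plugging P* into demand: Q* = 428.5 - 10.5(5) = 376.

P* = 5, Q* = 376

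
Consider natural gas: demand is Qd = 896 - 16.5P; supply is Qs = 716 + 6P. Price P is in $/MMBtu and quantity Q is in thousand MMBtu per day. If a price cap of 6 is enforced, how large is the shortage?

Shortage = 45

With P fixed at 6, quantity demanded is 797 and quantity supplied is 752.
Shortage = Qd - Qs = 797 - 752 = 45.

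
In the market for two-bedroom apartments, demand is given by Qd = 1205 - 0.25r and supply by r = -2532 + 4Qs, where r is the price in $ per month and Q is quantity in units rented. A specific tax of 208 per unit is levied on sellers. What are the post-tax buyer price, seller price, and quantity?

Solving each curve for Q: Qs = 633 + 0.25r.
With a tax of 208 on sellers, they supply based on the net price r_s = r_b - 208, so Qs = 581 + 0.25r_b.
Set Qd = Qs: 1205 - 0.25r_b = 581 + 0.25r_b, so 624 = 0.5r_b and r_b = 1248.
Then r_s = 1248 - 208 = 1040 and Q = 1205 - 0.25(1248) = 893.

r_b = 1248, r_s = 1040, Q = 893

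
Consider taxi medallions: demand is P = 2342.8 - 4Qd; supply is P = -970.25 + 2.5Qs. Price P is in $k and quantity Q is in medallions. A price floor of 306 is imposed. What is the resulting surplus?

Surplus = 1.3

Rewriting in direct form: Qd = 585.7 - 0.25P and Qs = 388.1 + 0.4P.
With P fixed at 306, quantity demanded is 509.2 and quantity supplied is 510.5.
Surplus = Qs - Qd = 510.5 - 509.2 = 1.3.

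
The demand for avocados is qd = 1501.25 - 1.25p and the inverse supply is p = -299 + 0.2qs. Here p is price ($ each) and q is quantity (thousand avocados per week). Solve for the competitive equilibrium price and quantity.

p* = 1, q* = 1500

Rewriting in direct form: qs = 1495 + 5p.
Equating demand and supply, 1501.25 - 1.25p = 1495 + 5p gives 6.25p = 6.25, so p* = 1.
Then q* = 1501.25 - 1.25(1) = 1500.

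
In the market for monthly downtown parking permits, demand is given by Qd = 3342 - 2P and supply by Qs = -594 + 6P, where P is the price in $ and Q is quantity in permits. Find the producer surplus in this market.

Producer surplus = 463347

At equilibrium Qd = Qs, so 3342 - 2P = -594 + 6P; collecting terms, 3936 = 8P and P* = 492.
Then Q* = 3342 - 2(492) = 2358.
Supply choke price (Qs = 0): P = 99. Producer surplus = ½ × (492 - 99) × 2358 = 463347.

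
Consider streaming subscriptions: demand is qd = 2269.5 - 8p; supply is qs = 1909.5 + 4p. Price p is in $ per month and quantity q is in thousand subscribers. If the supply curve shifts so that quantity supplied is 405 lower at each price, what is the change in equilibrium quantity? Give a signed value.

Δq = -270

At equilibrium qd = qs, so 2269.5 - 8p = 1909.5 + 4p; collecting terms, 360 = 12p and p* = 30.
From the demand curve, q* = 2269.5 - 8(30) = 2029.5.
After the shift, supply is qs = 1504.5 + 4p.
Re-solving, 12p = 765 gives p = 63.75 and q = 1759.5.
Δq = 1759.5 - 2029.5 = -270.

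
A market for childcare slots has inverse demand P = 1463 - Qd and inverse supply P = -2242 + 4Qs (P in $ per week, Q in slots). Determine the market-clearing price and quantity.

P* = 722, Q* = 741

Solving each curve for Q: Qd = 1463 - P and Qs = 560.5 + 0.25P.
The market clears where 1463 - P = 560.5 + 0.25P. Rearranging, 1.25P = 902.5, hence P* = 722.
Then Q* = 1463 - 722 = 741.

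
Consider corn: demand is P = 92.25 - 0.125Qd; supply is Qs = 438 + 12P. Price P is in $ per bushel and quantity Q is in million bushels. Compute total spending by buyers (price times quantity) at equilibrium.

Total spending by buyers = 9270

Rewriting in direct form: Qd = 738 - 8P.
Equating demand and supply, 738 - 8P = 438 + 12P gives 20P = 300, so P* = 15.
Substitute back: Q* = 738 - 8(15) = 618.
Total spending by buyers = P* × Q* = 15 × 618 = 9270.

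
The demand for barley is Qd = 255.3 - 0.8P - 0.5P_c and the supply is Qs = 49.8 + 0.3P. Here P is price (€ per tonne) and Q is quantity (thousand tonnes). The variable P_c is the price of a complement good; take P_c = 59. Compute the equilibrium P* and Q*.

P* = 160, Q* = 97.8

With P_c = 59, demand is Qd = 225.8 - 0.8P.
The market clears where 225.8 - 0.8P = 49.8 + 0.3P. Rearranging, 1.1P = 176, hence P* = 160.
Plugging P* into demand: Q* = 225.8 - 0.8(160) = 97.8.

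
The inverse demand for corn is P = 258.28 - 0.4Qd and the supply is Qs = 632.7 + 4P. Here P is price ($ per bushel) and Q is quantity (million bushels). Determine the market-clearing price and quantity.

P* = 2, Q* = 640.7

Inverting to quantity form: Qd = 645.7 - 2.5P.
The market clears where 645.7 - 2.5P = 632.7 + 4P. Rearranging, 6.5P = 13, hence P* = 2.
Plugging P* into demand: Q* = 645.7 - 2.5(2) = 640.7.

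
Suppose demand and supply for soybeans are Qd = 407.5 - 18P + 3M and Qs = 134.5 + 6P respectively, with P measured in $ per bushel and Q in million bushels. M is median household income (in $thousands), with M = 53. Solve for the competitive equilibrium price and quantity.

P* = 18, Q* = 242.5

With M = 53, demand is Qd = 566.5 - 18P.
Equating demand and supply, 566.5 - 18P = 134.5 + 6P gives 24P = 432, so P* = 18.
Substitute back: Q* = 566.5 - 18(18) = 242.5.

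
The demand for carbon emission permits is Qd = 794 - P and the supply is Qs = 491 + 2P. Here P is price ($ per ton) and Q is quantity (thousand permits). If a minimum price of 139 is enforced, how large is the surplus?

At P = 139: Qd = 655 and Qs = 769.
Surplus = Qs - Qd = 769 - 655 = 114.

Surplus = 114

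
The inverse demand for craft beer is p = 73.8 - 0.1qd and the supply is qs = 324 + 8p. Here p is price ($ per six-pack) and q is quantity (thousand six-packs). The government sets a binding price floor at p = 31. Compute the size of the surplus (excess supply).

Surplus = 144

Rewriting in direct form: qd = 738 - 10p.
Evaluating both curves at the floor price 31 gives qd = 428, qs = 572.
Surplus = qs - qd = 572 - 428 = 144.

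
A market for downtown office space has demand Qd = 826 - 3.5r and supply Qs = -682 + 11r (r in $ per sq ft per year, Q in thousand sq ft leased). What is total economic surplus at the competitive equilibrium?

Equating demand and supply, 826 - 3.5r = -682 + 11r gives 14.5r = 1508, so r* = 104.
Plugging r* into demand: Q* = 826 - 3.5(104) = 462.
Demand choke price = 236; supply choke price = 62. CS = ½(236 - 104)(462) = 30492; PS = ½(104 - 62)(462) = 9702. Total surplus = 40194.

Total surplus = 40194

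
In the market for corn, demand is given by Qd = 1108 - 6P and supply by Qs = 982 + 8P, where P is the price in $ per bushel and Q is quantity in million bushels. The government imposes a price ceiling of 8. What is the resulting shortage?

At P = 8: Qd = 1060 and Qs = 1046.
Shortage = Qd - Qs = 1060 - 1046 = 14.

Shortage = 14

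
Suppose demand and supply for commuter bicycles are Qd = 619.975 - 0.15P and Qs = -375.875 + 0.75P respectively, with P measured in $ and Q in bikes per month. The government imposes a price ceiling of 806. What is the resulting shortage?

At P = 806: Qd = 499.075 and Qs = 228.625.
Shortage = Qd - Qs = 499.075 - 228.625 = 270.45.

Shortage = 270.45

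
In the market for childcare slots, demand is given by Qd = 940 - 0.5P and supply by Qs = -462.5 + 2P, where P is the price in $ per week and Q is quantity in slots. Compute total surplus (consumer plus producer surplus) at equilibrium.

The market clears where 940 - 0.5P = -462.5 + 2P. Rearranging, 2.5P = 1402.5, hence P* = 561.
Plugging P* into demand: Q* = 940 - 0.5(561) = 659.5.
Demand choke price = 1880; supply choke price = 231.25. CS = ½(1880 - 561)(659.5) = 434940.25; PS = ½(561 - 231.25)(659.5) = 108735.0625. Total surplus = 543675.3125.

Total surplus = 543675.3125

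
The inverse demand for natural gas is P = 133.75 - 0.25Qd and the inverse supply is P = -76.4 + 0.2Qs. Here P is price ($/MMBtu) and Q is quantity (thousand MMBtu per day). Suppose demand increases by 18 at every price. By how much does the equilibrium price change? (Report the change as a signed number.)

Solving each curve for Q: Qd = 535 - 4P and Qs = 382 + 5P.
At equilibrium Qd = Qs, so 535 - 4P = 382 + 5P; collecting terms, 153 = 9P and P* = 17.
Substitute back: Q* = 535 - 4(17) = 467.
After the shift, demand is Qd = 553 - 4P.
The new intersection has 171 = 9P, i.e. P = 19, Q = 477.
ΔP = 19 - 17 = 2.

ΔP = 2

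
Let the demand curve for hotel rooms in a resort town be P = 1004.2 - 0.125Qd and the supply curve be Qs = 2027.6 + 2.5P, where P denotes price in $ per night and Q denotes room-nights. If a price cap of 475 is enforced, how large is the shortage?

Shortage = 1018.5

Rewriting in direct form: Qd = 8033.6 - 8P.
With P fixed at 475, quantity demanded is 4233.6 and quantity supplied is 3215.1.
Shortage = Qd - Qs = 4233.6 - 3215.1 = 1018.5.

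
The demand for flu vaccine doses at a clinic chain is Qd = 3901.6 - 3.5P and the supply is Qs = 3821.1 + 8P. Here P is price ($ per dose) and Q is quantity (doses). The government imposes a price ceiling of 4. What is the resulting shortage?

With P fixed at 4, quantity demanded is 3887.6 and quantity supplied is 3853.1.
Shortage = Qd - Qs = 3887.6 - 3853.1 = 34.5.

Shortage = 34.5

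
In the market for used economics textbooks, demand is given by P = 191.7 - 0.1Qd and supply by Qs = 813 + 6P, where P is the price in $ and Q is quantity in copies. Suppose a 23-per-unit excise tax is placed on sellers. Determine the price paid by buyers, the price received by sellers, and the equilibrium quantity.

Solving each curve for Q: Qd = 1917 - 10P.
Sellers keep P_s = P_b - 23 per unit, so supply in terms of the buyer price is Qs = 675 + 6P_b.
Equate demand and the shifted supply: 1917 - 10P_b = 675 + 6P_b, giving 16P_b = 1242, so P_b = 77.625.
Then P_s = 77.625 - 23 = 54.625 and Q = 1917 - 10(77.625) = 1140.75.

P_b = 77.625, P_s = 54.625, Q = 1140.75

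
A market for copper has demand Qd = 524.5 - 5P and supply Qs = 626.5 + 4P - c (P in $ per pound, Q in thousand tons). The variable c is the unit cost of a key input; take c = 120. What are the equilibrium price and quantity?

P* = 2, Q* = 514.5

With c = 120, supply is Qs = 506.5 + 4P.
At equilibrium Qd = Qs, so 524.5 - 5P = 506.5 + 4P; collecting terms, 18 = 9P and P* = 2.
Then Q* = 524.5 - 5(2) = 514.5.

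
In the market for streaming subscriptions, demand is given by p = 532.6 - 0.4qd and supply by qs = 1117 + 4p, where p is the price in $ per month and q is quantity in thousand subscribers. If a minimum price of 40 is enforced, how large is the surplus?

Rewriting in direct form: qd = 1331.5 - 2.5p.
With p fixed at 40, quantity demanded is 1231.5 and quantity supplied is 1277.
Surplus = qs - qd = 1277 - 1231.5 = 45.5.

Surplus = 45.5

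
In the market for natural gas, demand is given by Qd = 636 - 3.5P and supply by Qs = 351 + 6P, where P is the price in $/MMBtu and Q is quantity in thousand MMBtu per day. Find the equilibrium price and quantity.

P* = 30, Q* = 531

Equating demand and supply, 636 - 3.5P = 351 + 6P gives 9.5P = 285, so P* = 30.
Then Q* = 636 - 3.5(30) = 531.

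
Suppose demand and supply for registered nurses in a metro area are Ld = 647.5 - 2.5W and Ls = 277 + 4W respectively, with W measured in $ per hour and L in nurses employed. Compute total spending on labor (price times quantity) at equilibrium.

Total spending on labor = 28785

Set Ld = Ls: 647.5 - 2.5W = 277 + 4W, so 370.5 = 6.5W and W* = 57.
Substitute back: L* = 647.5 - 2.5(57) = 505.
Total spending on labor = W* × L* = 57 × 505 = 28785.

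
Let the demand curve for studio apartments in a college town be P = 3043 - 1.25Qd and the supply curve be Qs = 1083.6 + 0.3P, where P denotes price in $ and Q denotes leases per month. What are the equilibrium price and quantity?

Solving each curve for Q: Qd = 2434.4 - 0.8P.
Set Qd = Qs: 2434.4 - 0.8P = 1083.6 + 0.3P, so 1350.8 = 1.1P and P* = 1228.
Plugging P* into demand: Q* = 2434.4 - 0.8(1228) = 1452.

P* = 1228, Q* = 1452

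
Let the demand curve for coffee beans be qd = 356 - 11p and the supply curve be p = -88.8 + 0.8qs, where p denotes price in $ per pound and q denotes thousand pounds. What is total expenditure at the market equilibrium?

In direct form, qs = 111 + 1.25p.
Equating demand and supply, 356 - 11p = 111 + 1.25p gives 12.25p = 245, so p* = 20.
Substitute back: q* = 356 - 11(20) = 136.
Total expenditure = p* × q* = 20 × 136 = 2720.

Total expenditure = 2720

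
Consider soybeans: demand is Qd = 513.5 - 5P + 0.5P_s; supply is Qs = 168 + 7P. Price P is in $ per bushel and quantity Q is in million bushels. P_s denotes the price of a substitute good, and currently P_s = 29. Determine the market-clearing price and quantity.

P* = 30, Q* = 378

With P_s = 29, demand is Qd = 528 - 5P.
Set Qd = Qs: 528 - 5P = 168 + 7P, so 360 = 12P and P* = 30.
From the demand curve, Q* = 528 - 5(30) = 378.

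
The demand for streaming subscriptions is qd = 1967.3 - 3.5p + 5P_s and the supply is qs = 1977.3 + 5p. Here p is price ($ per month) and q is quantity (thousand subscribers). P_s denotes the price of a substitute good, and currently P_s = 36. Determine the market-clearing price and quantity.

p* = 20, q* = 2077.3

With P_s = 36, demand is qd = 2147.3 - 3.5p.
Equating demand and supply, 2147.3 - 3.5p = 1977.3 + 5p gives 8.5p = 170, so p* = 20.
Substitute back: q* = 2147.3 - 3.5(20) = 2077.3.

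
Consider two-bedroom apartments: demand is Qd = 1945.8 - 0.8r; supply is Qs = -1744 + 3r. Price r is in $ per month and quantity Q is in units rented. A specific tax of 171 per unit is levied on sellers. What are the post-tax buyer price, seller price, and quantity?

r_b = 1106, r_s = 935, Q = 1061

With a tax of 171 on sellers, they supply based on the net price r_s = r_b - 171, so Qs = -2257 + 3r_b.
Equate demand and the shifted supply: 1945.8 - 0.8r_b = -2257 + 3r_b, giving 3.8r_b = 4202.8, so r_b = 1106.
So r_s = 935 and the quantity traded is Q = 1945.8 - 0.8(1106) = 1061.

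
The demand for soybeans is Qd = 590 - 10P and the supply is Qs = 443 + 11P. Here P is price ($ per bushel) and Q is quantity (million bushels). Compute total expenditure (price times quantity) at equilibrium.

Set Qd = Qs: 590 - 10P = 443 + 11P, so 147 = 21P and P* = 7.
Then Q* = 590 - 10(7) = 520.
Total expenditure = P* × Q* = 7 × 520 = 3640.

Total expenditure = 3640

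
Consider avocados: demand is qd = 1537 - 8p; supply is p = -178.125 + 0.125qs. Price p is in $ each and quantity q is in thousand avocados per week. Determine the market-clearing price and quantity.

Inverting to quantity form: qs = 1425 + 8p.
At equilibrium qd = qs, so 1537 - 8p = 1425 + 8p; collecting terms, 112 = 16p and p* = 7.
Then q* = 1537 - 8(7) = 1481.

p* = 7, q* = 1481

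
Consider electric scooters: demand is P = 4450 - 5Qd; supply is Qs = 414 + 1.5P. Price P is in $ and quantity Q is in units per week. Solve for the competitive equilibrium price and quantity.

Solving each curve for Q: Qd = 890 - 0.2P.
Equating demand and supply, 890 - 0.2P = 414 + 1.5P gives 1.7P = 476, so P* = 280.
Substitute back: Q* = 890 - 0.2(280) = 834.

P* = 280, Q* = 834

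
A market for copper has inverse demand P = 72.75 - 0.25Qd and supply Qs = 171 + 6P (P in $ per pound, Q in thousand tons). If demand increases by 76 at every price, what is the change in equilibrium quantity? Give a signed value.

Rewriting in direct form: Qd = 291 - 4P.
The market clears where 291 - 4P = 171 + 6P. Rearranging, 10P = 120, hence P* = 12.
Plugging P* into demand: Q* = 291 - 4(12) = 243.
After the shift, demand is Qd = 367 - 4P.
New equilibrium: 196 = 10P, so P = 19.6 and Q = 288.6.
ΔQ = 288.6 - 243 = 45.6.

ΔQ = 45.6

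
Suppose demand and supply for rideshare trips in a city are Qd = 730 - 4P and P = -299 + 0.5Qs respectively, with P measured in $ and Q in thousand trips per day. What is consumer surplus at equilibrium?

Consumer surplus = 51520.5

Rewriting in direct form: Qs = 598 + 2P.
The market clears where 730 - 4P = 598 + 2P. Rearranging, 6P = 132, hence P* = 22.
Then Q* = 730 - 4(22) = 642.
Demand choke price (Qd = 0): P = 730/4 = 182.5. Consumer surplus = ½ × (182.5 - 22) × 642 = 51520.5.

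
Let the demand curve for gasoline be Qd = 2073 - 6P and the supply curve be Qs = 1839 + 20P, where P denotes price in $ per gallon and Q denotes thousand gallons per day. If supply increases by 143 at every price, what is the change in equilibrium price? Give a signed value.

Set Qd = Qs: 2073 - 6P = 1839 + 20P, so 234 = 26P and P* = 9.
Substitute back: Q* = 2073 - 6(9) = 2019.
After the shift, supply is Qs = 1982 + 20P.
Re-solving, 26P = 91 gives P = 3.5 and Q = 2052.
ΔP = 3.5 - 9 = -5.5.

ΔP = -5.5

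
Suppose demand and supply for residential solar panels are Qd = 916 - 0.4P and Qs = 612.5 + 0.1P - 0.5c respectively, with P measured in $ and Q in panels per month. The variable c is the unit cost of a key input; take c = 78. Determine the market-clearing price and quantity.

With c = 78, supply is Qs = 573.5 + 0.1P.
Equating demand and supply, 916 - 0.4P = 573.5 + 0.1P gives 0.5P = 342.5, so P* = 685.
Plugging P* into demand: Q* = 916 - 0.4(685) = 642.

P* = 685, Q* = 642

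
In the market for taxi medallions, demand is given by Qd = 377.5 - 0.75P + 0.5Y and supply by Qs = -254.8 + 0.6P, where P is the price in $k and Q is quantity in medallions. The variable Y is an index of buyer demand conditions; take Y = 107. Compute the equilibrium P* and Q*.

P* = 508, Q* = 50

With Y = 107, demand is Qd = 431 - 0.75P.
At equilibrium Qd = Qs, so 431 - 0.75P = -254.8 + 0.6P; collecting terms, 685.8 = 1.35P and P* = 508.
Substitute back: Q* = 431 - 0.75(508) = 50.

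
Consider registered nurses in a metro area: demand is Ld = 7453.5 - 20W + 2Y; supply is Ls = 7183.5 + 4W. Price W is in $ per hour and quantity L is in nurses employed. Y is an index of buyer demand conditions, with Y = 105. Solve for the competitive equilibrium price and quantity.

W* = 20, L* = 7263.5

With Y = 105, demand is Ld = 7663.5 - 20W.
The market clears where 7663.5 - 20W = 7183.5 + 4W. Rearranging, 24W = 480, hence W* = 20.
Plugging W* into demand: L* = 7663.5 - 20(20) = 7263.5.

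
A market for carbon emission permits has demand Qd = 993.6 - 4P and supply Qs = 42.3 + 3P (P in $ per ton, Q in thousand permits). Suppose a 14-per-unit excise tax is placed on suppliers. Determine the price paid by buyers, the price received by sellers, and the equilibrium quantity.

Suppliers keep P_s = P_b - 14 per unit, so supply in terms of the buyer price is Qs = 0.3 + 3P_b.
Equate demand and the shifted supply: 993.6 - 4P_b = 0.3 + 3P_b, giving 7P_b = 993.3, so P_b = 141.9.
So P_s = 127.9 and the quantity traded is Q = 993.6 - 4(141.9) = 426.

P_b = 141.9, P_s = 127.9, Q = 426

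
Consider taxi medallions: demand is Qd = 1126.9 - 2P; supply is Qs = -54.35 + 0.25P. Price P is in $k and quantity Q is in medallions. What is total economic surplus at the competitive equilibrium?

Total surplus = 13305.6225

At equilibrium Qd = Qs, so 1126.9 - 2P = -54.35 + 0.25P; collecting terms, 1181.25 = 2.25P and P* = 525.
Plugging P* into demand: Q* = 1126.9 - 2(525) = 76.9.
Demand choke price = 563.45; supply choke price = 217.4. CS = ½(563.45 - 525)(76.9) = 1478.4025; PS = ½(525 - 217.4)(76.9) = 11827.22. Total surplus = 13305.6225.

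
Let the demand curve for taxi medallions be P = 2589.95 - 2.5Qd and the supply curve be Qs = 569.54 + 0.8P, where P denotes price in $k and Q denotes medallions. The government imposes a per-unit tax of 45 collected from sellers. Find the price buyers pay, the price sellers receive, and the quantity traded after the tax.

P_b = 418.7, P_s = 373.7, Q = 868.5

Rewriting in direct form: Qd = 1035.98 - 0.4P.
With a tax of 45 on sellers, they supply based on the net price P_s = P_b - 45, so Qs = 533.54 + 0.8P_b.
Market clearing requires 1035.98 - 0.4P_b = 533.54 + 0.8P_b; hence 502.44 = 1.2P_b and P_b = 418.7.
So P_s = 373.7 and the quantity traded is Q = 1035.98 - 0.4(418.7) = 868.5.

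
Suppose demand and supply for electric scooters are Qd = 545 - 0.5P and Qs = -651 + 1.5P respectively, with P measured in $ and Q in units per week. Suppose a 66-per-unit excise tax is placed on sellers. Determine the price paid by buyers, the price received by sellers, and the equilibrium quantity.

P_b = 647.5, P_s = 581.5, Q = 221.25

With a tax of 66 on sellers, they supply based on the net price P_s = P_b - 66, so Qs = -750 + 1.5P_b.
Market clearing requires 545 - 0.5P_b = -750 + 1.5P_b; hence 1295 = 2P_b and P_b = 647.5.
Then P_s = 647.5 - 66 = 581.5 and Q = 545 - 0.5(647.5) = 221.25.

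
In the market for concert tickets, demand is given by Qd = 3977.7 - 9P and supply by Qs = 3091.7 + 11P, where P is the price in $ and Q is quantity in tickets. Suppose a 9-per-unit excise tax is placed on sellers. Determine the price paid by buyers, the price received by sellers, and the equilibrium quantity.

P_b = 49.25, P_s = 40.25, Q = 3534.45

The tax drives a wedge P_b - P_s = 9. Substituting P_s = P_b - 9 into supply: Qs = 2992.7 + 11P_b.
Equate demand and the shifted supply: 3977.7 - 9P_b = 2992.7 + 11P_b, giving 20P_b = 985, so P_b = 49.25.
Then P_s = 49.25 - 9 = 40.25 and Q = 3977.7 - 9(49.25) = 3534.45.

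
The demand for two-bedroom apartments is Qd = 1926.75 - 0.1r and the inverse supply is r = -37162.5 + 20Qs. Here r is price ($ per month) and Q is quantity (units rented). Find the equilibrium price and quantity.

Inverting to quantity form: Qs = 1858.125 + 0.05r.
Equating demand and supply, 1926.75 - 0.1r = 1858.125 + 0.05r gives 0.15r = 68.625, so r* = 457.5.
From the demand curve, Q* = 1926.75 - 0.1(457.5) = 1881.

r* = 457.5, Q* = 1881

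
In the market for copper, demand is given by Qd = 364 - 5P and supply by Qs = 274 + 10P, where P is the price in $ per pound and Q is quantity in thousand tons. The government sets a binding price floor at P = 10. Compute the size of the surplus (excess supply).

Surplus = 60

At P = 10: Qd = 314 and Qs = 374.
Surplus = Qs - Qd = 374 - 314 = 60.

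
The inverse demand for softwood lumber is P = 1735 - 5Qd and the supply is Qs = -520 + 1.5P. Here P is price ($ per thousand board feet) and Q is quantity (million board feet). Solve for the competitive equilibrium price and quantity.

P* = 510, Q* = 245

In direct form, Qd = 347 - 0.2P.
Set Qd = Qs: 347 - 0.2P = -520 + 1.5P, so 867 = 1.7P and P* = 510.
Then Q* = 347 - 0.2(510) = 245.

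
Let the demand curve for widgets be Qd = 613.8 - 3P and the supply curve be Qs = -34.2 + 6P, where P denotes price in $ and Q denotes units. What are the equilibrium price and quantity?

P* = 72, Q* = 397.8

Equating demand and supply, 613.8 - 3P = -34.2 + 6P gives 9P = 648, so P* = 72.
Then Q* = 613.8 - 3(72) = 397.8.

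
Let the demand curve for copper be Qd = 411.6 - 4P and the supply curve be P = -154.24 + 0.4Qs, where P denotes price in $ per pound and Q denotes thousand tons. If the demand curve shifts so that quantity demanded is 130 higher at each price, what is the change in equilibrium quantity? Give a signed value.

Inverting to quantity form: Qs = 385.6 + 2.5P.
Equating demand and supply, 411.6 - 4P = 385.6 + 2.5P gives 6.5P = 26, so P* = 4.
From the demand curve, Q* = 411.6 - 4(4) = 395.6.
After the shift, demand is Qd = 541.6 - 4P.
New equilibrium: 156 = 6.5P, so P = 24 and Q = 445.6.
ΔQ = 445.6 - 395.6 = 50.

ΔQ = 50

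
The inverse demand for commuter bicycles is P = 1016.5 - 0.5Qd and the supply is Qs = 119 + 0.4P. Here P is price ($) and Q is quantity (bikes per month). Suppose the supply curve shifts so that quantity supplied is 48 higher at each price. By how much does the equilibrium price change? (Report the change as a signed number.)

ΔP = -20

Solving each curve for Q: Qd = 2033 - 2P.
The market clears where 2033 - 2P = 119 + 0.4P. Rearranging, 2.4P = 1914, hence P* = 797.5.
From the demand curve, Q* = 2033 - 2(797.5) = 438.
After the shift, supply is Qs = 167 + 0.4P.
The new intersection has 1866 = 2.4P, i.e. P = 777.5, Q = 478.
ΔP = 777.5 - 797.5 = -20.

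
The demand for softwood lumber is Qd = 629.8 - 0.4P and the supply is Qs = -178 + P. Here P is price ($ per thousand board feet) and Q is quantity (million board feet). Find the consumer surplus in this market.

Consumer surplus = 199001.25

Set Qd = Qs: 629.8 - 0.4P = -178 + P, so 807.8 = 1.4P and P* = 577.
Substitute back: Q* = 629.8 - 0.4(577) = 399.
Demand choke price (Qd = 0): P = 629.8/0.4 = 1574.5. Consumer surplus = ½ × (1574.5 - 577) × 399 = 199001.25.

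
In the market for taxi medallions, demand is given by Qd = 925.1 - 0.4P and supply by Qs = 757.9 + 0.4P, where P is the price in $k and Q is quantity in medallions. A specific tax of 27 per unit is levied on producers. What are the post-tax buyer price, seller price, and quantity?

P_b = 222.5, P_s = 195.5, Q = 836.1

With a tax of 27 on producers, they supply based on the net price P_s = P_b - 27, so Qs = 747.1 + 0.4P_b.
Market clearing requires 925.1 - 0.4P_b = 747.1 + 0.4P_b; hence 178 = 0.8P_b and P_b = 222.5.
Then P_s = 222.5 - 27 = 195.5 and Q = 925.1 - 0.4(222.5) = 836.1.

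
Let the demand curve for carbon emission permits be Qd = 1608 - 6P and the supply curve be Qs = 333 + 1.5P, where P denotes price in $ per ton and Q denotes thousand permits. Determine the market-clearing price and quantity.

P* = 170, Q* = 588

The market clears where 1608 - 6P = 333 + 1.5P. Rearranging, 7.5P = 1275, hence P* = 170.
Then Q* = 1608 - 6(170) = 588.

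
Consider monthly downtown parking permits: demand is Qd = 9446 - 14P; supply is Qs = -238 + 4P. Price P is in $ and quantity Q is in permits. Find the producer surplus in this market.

Producer surplus = 457924.5

At equilibrium Qd = Qs, so 9446 - 14P = -238 + 4P; collecting terms, 9684 = 18P and P* = 538.
Plugging P* into demand: Q* = 9446 - 14(538) = 1914.
Supply choke price (Qs = 0): P = 59.5. Producer surplus = ½ × (538 - 59.5) × 1914 = 457924.5.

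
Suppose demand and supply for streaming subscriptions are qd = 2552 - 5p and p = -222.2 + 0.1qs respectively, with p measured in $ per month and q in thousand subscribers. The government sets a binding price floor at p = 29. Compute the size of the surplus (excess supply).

Surplus = 105

In direct form, qs = 2222 + 10p.
Evaluating both curves at the floor price 29 gives qd = 2407, qs = 2512.
Surplus = qs - qd = 2512 - 2407 = 105.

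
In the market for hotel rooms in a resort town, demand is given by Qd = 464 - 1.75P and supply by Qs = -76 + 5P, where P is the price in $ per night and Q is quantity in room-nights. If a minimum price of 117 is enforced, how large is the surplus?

At P = 117: Qd = 259.25 and Qs = 509.
Surplus = Qs - Qd = 509 - 259.25 = 249.75.

Surplus = 249.75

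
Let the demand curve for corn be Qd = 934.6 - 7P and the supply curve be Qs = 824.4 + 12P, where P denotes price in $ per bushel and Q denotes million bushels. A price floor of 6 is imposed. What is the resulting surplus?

Evaluating both curves at the floor price 6 gives Qd = 892.6, Qs = 896.4.
Surplus = Qs - Qd = 896.4 - 892.6 = 3.8.

Surplus = 3.8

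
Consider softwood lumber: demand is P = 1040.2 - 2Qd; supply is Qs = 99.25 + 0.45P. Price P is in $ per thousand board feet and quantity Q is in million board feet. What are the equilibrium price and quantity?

P* = 443, Q* = 298.6

In direct form, Qd = 520.1 - 0.5P.
Equating demand and supply, 520.1 - 0.5P = 99.25 + 0.45P gives 0.95P = 420.85, so P* = 443.
Then Q* = 520.1 - 0.5(443) = 298.6.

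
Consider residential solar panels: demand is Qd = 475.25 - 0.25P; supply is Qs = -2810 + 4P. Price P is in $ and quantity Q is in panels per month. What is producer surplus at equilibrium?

The market clears where 475.25 - 0.25P = -2810 + 4P. Rearranging, 4.25P = 3285.25, hence P* = 773.
Plugging P* into demand: Q* = 475.25 - 0.25(773) = 282.
Supply choke price (Qs = 0): P = 702.5. Producer surplus = ½ × (773 - 702.5) × 282 = 9940.5.

Producer surplus = 9940.5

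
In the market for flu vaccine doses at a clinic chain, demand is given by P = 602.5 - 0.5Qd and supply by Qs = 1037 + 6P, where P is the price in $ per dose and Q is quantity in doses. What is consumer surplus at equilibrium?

Consumer surplus = 338142.25

Inverting to quantity form: Qd = 1205 - 2P.
At equilibrium Qd = Qs, so 1205 - 2P = 1037 + 6P; collecting terms, 168 = 8P and P* = 21.
Substitute back: Q* = 1205 - 2(21) = 1163.
Demand choke price (Qd = 0): P = 1205/2 = 602.5. Consumer surplus = ½ × (602.5 - 21) × 1163 = 338142.25.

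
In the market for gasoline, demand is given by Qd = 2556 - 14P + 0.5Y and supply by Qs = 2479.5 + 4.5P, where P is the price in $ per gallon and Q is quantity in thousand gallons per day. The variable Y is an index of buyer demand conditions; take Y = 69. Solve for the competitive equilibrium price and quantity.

With Y = 69, demand is Qd = 2590.5 - 14P.
At equilibrium Qd = Qs, so 2590.5 - 14P = 2479.5 + 4.5P; collecting terms, 111 = 18.5P and P* = 6.
Substitute back: Q* = 2590.5 - 14(6) = 2506.5.

P* = 6, Q* = 2506.5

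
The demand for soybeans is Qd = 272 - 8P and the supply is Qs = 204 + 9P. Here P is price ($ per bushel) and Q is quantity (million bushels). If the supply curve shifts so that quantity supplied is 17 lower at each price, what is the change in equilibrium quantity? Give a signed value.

ΔQ = -8

The market clears where 272 - 8P = 204 + 9P. Rearranging, 17P = 68, hence P* = 4.
Plugging P* into demand: Q* = 272 - 8(4) = 240.
After the shift, supply is Qs = 187 + 9P.
Re-solving, 17P = 85 gives P = 5 and Q = 232.
ΔQ = 232 - 240 = -8.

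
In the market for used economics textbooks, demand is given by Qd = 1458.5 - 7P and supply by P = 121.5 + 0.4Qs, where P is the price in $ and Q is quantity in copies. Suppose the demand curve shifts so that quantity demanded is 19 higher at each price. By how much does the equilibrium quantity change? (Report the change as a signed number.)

Inverting to quantity form: Qs = -303.75 + 2.5P.
Set Qd = Qs: 1458.5 - 7P = -303.75 + 2.5P, so 1762.25 = 9.5P and P* = 185.5.
Substitute back: Q* = 1458.5 - 7(185.5) = 160.
After the shift, demand is Qd = 1477.5 - 7P.
Re-solving, 9.5P = 1781.25 gives P = 187.5 and Q = 165.
ΔQ = 165 - 160 = 5.

ΔQ = 5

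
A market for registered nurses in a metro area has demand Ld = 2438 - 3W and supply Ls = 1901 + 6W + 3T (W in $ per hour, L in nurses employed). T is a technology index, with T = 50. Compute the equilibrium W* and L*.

With T = 50, supply is Ls = 2051 + 6W.
The market clears where 2438 - 3W = 2051 + 6W. Rearranging, 9W = 387, hence W* = 43.
From the demand curve, L* = 2438 - 3(43) = 2309.

W* = 43, L* = 2309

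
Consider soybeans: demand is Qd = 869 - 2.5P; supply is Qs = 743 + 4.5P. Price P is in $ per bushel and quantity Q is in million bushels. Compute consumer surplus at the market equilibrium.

Consumer surplus = 135795.2

Equating demand and supply, 869 - 2.5P = 743 + 4.5P gives 7P = 126, so P* = 18.
Plugging P* into demand: Q* = 869 - 2.5(18) = 824.
Demand choke price (Qd = 0): P = 869/2.5 = 347.6. Consumer surplus = ½ × (347.6 - 18) × 824 = 135795.2.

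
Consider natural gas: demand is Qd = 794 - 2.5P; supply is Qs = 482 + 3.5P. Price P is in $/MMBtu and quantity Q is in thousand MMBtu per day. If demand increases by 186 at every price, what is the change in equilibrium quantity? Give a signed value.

ΔQ = 108.5

Set Qd = Qs: 794 - 2.5P = 482 + 3.5P, so 312 = 6P and P* = 52.
Plugging P* into demand: Q* = 794 - 2.5(52) = 664.
After the shift, demand is Qd = 980 - 2.5P.
The new intersection has 498 = 6P, i.e. P = 83, Q = 772.5.
ΔQ = 772.5 - 664 = 108.5.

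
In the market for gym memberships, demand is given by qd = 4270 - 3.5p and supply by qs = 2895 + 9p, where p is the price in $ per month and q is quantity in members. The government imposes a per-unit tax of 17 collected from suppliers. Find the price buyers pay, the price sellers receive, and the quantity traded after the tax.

Suppliers keep p_s = p_b - 17 per unit, so supply in terms of the buyer price is qs = 2742 + 9p_b.
Market clearing requires 4270 - 3.5p_b = 2742 + 9p_b; hence 1528 = 12.5p_b and p_b = 122.24.
Then p_s = 122.24 - 17 = 105.24 and q = 4270 - 3.5(122.24) = 3842.16.

p_b = 122.24, p_s = 105.24, q = 3842.16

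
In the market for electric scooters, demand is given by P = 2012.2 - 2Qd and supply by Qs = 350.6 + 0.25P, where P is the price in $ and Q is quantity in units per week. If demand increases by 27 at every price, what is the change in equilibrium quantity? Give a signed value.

ΔQ = 9

In direct form, Qd = 1006.1 - 0.5P.
The market clears where 1006.1 - 0.5P = 350.6 + 0.25P. Rearranging, 0.75P = 655.5, hence P* = 874.
Substitute back: Q* = 1006.1 - 0.5(874) = 569.1.
After the shift, demand is Qd = 1033.1 - 0.5P.
Re-solving, 0.75P = 682.5 gives P = 910 and Q = 578.1.
ΔQ = 578.1 - 569.1 = 9.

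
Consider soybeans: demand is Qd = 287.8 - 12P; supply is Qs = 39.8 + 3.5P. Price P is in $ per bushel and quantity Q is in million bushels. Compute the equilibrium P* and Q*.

P* = 16, Q* = 95.8

Equating demand and supply, 287.8 - 12P = 39.8 + 3.5P gives 15.5P = 248, so P* = 16.
Plugging P* into demand: Q* = 287.8 - 12(16) = 95.8.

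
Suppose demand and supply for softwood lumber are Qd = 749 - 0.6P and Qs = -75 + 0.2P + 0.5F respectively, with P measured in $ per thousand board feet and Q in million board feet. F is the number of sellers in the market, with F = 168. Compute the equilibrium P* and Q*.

With F = 168, supply is Qs = 9 + 0.2P.
The market clears where 749 - 0.6P = 9 + 0.2P. Rearranging, 0.8P = 740, hence P* = 925.
From the demand curve, Q* = 749 - 0.6(925) = 194.

P* = 925, Q* = 194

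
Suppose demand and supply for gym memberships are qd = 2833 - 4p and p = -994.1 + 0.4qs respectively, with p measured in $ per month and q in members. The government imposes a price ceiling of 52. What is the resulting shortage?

Inverting to quantity form: qs = 2485.25 + 2.5p.
At p = 52: qd = 2625 and qs = 2615.25.
Shortage = qd - qs = 2625 - 2615.25 = 9.75.

Shortage = 9.75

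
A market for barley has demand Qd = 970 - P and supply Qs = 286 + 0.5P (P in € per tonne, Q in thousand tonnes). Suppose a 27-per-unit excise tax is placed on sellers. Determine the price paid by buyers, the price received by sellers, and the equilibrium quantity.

Sellers keep P_s = P_b - 27 per unit, so supply in terms of the buyer price is Qs = 272.5 + 0.5P_b.
Set Qd = Qs: 970 - P_b = 272.5 + 0.5P_b, so 697.5 = 1.5P_b and P_b = 465.
So P_s = 438 and the quantity traded is Q = 970 - 465 = 505.

P_b = 465, P_s = 438, Q = 505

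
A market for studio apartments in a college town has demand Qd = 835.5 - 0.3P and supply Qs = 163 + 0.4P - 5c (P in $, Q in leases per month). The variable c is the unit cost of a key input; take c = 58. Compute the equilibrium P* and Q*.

P* = 1375, Q* = 423

With c = 58, supply is Qs = -127 + 0.4P.
At equilibrium Qd = Qs, so 835.5 - 0.3P = -127 + 0.4P; collecting terms, 962.5 = 0.7P and P* = 1375.
From the demand curve, Q* = 835.5 - 0.3(1375) = 423.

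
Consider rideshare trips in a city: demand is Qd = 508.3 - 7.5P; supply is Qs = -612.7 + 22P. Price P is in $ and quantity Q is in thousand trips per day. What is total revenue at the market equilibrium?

Set Qd = Qs: 508.3 - 7.5P = -612.7 + 22P, so 1121 = 29.5P and P* = 38.
Substitute back: Q* = 508.3 - 7.5(38) = 223.3.
Total revenue = P* × Q* = 38 × 223.3 = 8485.4.

Total revenue = 8485.4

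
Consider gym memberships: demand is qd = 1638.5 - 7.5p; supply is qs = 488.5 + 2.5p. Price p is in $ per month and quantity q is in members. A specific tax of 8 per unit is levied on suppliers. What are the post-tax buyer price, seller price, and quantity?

p_b = 117, p_s = 109, q = 761

The tax drives a wedge p_b - p_s = 8. Substituting p_s = p_b - 8 into supply: qs = 468.5 + 2.5p_b.
Set qd = qs: 1638.5 - 7.5p_b = 468.5 + 2.5p_b, so 1170 = 10p_b and p_b = 117.
So p_s = 109 and the quantity traded is q = 1638.5 - 7.5(117) = 761.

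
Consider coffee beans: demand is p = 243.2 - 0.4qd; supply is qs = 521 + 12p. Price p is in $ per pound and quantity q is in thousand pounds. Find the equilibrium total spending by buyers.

Rewriting in direct form: qd = 608 - 2.5p.
Equating demand and supply, 608 - 2.5p = 521 + 12p gives 14.5p = 87, so p* = 6.
From the demand curve, q* = 608 - 2.5(6) = 593.
Total spending by buyers = p* × q* = 6 × 593 = 3558.

Total spending by buyers = 3558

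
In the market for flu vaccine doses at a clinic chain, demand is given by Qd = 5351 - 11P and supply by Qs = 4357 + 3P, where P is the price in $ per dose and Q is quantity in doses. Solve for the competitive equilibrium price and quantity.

P* = 71, Q* = 4570

At equilibrium Qd = Qs, so 5351 - 11P = 4357 + 3P; collecting terms, 994 = 14P and P* = 71.
Then Q* = 5351 - 11(71) = 4570.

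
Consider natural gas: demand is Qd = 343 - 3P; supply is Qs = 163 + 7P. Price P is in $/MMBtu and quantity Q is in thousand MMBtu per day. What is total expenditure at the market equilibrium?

The market clears where 343 - 3P = 163 + 7P. Rearranging, 10P = 180, hence P* = 18.
Plugging P* into demand: Q* = 343 - 3(18) = 289.
Total expenditure = P* × Q* = 18 × 289 = 5202.

Total expenditure = 5202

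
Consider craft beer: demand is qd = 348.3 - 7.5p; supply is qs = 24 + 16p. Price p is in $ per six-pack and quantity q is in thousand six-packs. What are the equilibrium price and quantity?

The market clears where 348.3 - 7.5p = 24 + 16p. Rearranging, 23.5p = 324.3, hence p* = 13.8.
Plugging p* into demand: q* = 348.3 - 7.5(13.8) = 244.8.

p* = 13.8, q* = 244.8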